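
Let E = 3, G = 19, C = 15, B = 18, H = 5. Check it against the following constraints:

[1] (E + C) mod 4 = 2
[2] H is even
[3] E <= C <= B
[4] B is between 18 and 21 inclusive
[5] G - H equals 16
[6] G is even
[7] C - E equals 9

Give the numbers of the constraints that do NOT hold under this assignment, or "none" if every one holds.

Constraints 2, 5, 6, 7 are violated.

[1] E + C = 18; 18 mod 4 = 2 — holds.
[2] H = 5 is odd — does not hold.
[3] values 3 <= 15 <= 18 — holds.
[4] B = 18 lies in [18, 21] — holds.
[5] G - H = 19 - 5 = 14, not 16 — does not hold.
[6] G = 19 is odd — does not hold.
[7] C - E = 15 - 3 = 12, not 9 — does not hold.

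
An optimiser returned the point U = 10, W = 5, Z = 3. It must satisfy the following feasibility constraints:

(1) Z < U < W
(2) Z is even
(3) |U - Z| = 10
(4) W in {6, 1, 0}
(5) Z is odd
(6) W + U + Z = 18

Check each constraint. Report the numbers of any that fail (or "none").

(1) values 3, 10, 5; U = 10 is not < W = 5 — fails.
(2) Z = 3 is odd — fails.
(3) |10 - 3| = 7, not 10 — fails.
(4) W = 5 is not in {6, 1, 0} — fails.
(5) Z = 3 is odd — holds.
(6) W + U + Z = 5 + 10 + 3 = 18 — holds.

Violated: 1, 2, 3, and 4.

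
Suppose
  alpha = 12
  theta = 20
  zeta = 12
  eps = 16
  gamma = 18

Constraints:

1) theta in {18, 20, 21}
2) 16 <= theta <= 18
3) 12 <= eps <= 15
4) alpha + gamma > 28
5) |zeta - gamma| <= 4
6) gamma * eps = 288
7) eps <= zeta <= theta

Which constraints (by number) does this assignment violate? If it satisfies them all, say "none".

Constraints 2, 3, 5, 7 are violated.

1) theta = 20 is in {18, 20, 21} — satisfied.
2) theta = 20 is outside [16, 18] — violated.
3) eps = 16 is outside [12, 15] — violated.
4) alpha + gamma = 12 + 18 = 30; 30 > 28 — satisfied.
5) |12 - 18| = 6; 6 > 4, exceeds bound 4 — violated.
6) gamma * eps = 18 * 16 = 288 — satisfied.
7) values 16, 12, 20; eps = 16 is not <= zeta = 12 — violated.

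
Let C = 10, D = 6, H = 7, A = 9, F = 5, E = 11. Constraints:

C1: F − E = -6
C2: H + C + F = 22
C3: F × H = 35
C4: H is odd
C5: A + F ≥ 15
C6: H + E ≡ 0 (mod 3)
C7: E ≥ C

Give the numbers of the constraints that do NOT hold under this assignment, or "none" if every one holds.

C1: F − E = 5 − 11 = -6  ✔
C2: H + C + F = 7 + 10 + 5 = 22  ✔
C3: F × H = 5 × 7 = 35  ✔
C4: H = 7 is odd  ✔
C5: A + F = 9 + 5 = 14; 14 < 15, bound 15 not met  ✘
C6: H + E = 18; 18 mod 3 = 0  ✔
C7: E = 11, C = 10; 11 ≥ 10  ✔

Violated: 5.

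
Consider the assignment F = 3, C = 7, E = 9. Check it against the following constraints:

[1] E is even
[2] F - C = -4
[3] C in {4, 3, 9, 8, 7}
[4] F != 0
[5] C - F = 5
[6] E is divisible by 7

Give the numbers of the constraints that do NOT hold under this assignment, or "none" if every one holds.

No — constraints 1, 5, and 6 are not satisfied.

[1] E = 9 is odd  FAIL
[2] F - C = 3 - 7 = -4  OK
[3] C = 7 is in {4, 3, 9, 8, 7}  OK
[4] F = 3, and 3 ≠ 0  OK
[5] C - F = 7 - 3 = 4, not 5  FAIL
[6] 9 = 7*1 + 2, so 7 does not divide 9  FAIL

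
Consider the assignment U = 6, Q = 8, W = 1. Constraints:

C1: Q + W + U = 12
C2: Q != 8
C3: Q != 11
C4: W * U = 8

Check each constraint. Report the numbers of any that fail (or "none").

C1: Q + W + U = 8 + 1 + 6 = 15, not 12 — fails.
C2: Q = 8, but 8 is required to differ — fails.
C3: Q = 8, and 8 ≠ 11 — holds.
C4: W * U = 1 * 6 = 6, not 8 — fails.

Constraints 1, 2, 4 do not hold.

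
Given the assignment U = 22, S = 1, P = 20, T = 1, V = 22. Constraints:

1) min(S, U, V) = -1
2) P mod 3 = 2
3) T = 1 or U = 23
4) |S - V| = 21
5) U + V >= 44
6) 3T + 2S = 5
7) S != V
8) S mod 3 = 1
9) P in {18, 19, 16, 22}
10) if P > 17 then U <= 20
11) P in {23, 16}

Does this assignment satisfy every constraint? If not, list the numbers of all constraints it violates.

1) min(1, 22, 22) = 1, not -1  ✗
2) 20 mod 3 = 2  ✓
3) T = 1 = 1 (first disjunct)  ✓
4) |1 - 22| = 21  ✓
5) U + V = 22 + 22 = 44; 44 ≥ 44  ✓
6) 3T + 2S = 3(1) + 2(1) = 5  ✓
7) S = 1, V = 22; distinct  ✓
8) 1 mod 3 = 1  ✓
9) P = 20 is not in {18, 19, 16, 22}  ✗
10) P = 20 > 17, so we need U ≤ 20; but U = 22 > 20  ✗
11) P = 20 is not in {23, 16}  ✗

No — constraints 1, 9, 10, 11 are not satisfied.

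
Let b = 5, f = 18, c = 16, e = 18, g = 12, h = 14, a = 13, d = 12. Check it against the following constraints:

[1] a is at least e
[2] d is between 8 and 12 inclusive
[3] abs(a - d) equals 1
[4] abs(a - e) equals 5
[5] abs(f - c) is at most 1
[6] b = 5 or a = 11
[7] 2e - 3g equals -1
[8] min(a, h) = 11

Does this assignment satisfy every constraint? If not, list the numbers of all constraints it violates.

No — constraints 1, 5, 7, 8 are not satisfied.

[1] a = 13, e = 18; 13 < 18 (want ≥) — violated.
[2] d = 12 lies in [8, 12] — satisfied.
[3] abs(13 - 12) = 1 — satisfied.
[4] abs(13 - 18) = 5 — satisfied.
[5] abs(18 - 16) = 2; 2 > 1, exceeds bound 1 — violated.
[6] b = 5 = 5 (first disjunct) — satisfied.
[7] 2e - 3g = 2(18) - 3(12) = 0, not -1 — violated.
[8] min(13, 14) = 13, not 11 — violated.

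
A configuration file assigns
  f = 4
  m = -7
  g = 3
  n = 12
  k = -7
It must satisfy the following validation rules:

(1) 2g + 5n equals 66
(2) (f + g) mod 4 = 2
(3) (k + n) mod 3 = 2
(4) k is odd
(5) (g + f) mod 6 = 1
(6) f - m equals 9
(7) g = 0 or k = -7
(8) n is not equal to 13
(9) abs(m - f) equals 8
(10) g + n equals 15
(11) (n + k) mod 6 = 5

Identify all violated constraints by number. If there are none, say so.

(1) 2g + 5n = 2(3) + 5(12) = 66 — OK.
(2) f + g = 7; 7 mod 4 = 3, not 2 — violated.
(3) k + n = 5; 5 mod 3 = 2 — OK.
(4) k = -7 is odd — OK.
(5) g + f = 7; 7 mod 6 = 1 — OK.
(6) f - m = 4 - (-7) = 11, not 9 — violated.
(7) g = 3 ≠ 0, but k = -7 = -7 (second disjunct) — OK.
(8) n = 12, and 12 ≠ 13 — OK.
(9) abs(-7 - 4) = 11, not 8 — violated.
(10) g + n = 3 + 12 = 15 — OK.
(11) n + k = 5; 5 mod 6 = 5 — OK.

The assignment fails constraints 2, 6, and 9.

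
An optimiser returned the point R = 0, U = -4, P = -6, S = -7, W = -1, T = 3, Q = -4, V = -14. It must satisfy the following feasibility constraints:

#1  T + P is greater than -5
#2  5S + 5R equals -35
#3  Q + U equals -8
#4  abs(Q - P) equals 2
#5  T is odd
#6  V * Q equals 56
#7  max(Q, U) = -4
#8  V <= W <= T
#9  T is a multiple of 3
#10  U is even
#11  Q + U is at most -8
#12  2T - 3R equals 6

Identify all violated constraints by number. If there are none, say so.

#1 T + P = 3 + (-6) = -3; -3 > -5 — holds.
#2 5S + 5R = 5(-7) + 5(0) = -35 — holds.
#3 Q + U = -4 + (-4) = -8 — holds.
#4 abs(-4 - (-6)) = 2 — holds.
#5 T = 3 is odd — holds.
#6 V * Q = -14 * (-4) = 56 — holds.
#7 max(-4, -4) = -4 — holds.
#8 values -14 <= -1 <= 3 — holds.
#9 3 / 3 = 1, so 3 divides 3 — holds.
#10 U = -4 is even — holds.
#11 Q + U = -4 + (-4) = -8; -8 ≤ -8 — holds.
#12 2T - 3R = 2(3) - 3(0) = 6 — holds.

Yes — all constraints hold.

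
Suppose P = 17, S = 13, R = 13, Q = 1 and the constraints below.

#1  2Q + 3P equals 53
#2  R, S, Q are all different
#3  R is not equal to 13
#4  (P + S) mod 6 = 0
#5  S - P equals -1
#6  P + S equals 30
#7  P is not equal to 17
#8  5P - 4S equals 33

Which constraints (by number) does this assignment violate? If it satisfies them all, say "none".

#1 2Q + 3P = 2(1) + 3(17) = 53  ✔
#2 R = S = 13, not all different  ✘
#3 R = 13, but 13 is required to differ  ✘
#4 P + S = 30; 30 mod 6 = 0  ✔
#5 S - P = 13 - 17 = -4, not -1  ✘
#6 P + S = 17 + 13 = 30  ✔
#7 P = 17, but 17 is required to differ  ✘
#8 5P - 4S = 5(17) - 4(13) = 33  ✔

Constraints 2, 3, 5, and 7 are violated.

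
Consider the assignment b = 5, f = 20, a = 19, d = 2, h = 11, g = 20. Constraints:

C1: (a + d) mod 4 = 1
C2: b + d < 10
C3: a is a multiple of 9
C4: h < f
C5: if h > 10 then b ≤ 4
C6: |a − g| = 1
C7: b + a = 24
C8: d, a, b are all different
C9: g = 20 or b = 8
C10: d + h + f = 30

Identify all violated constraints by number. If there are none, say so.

Constraints 3, 5, 10 are violated.

C1: a + d = 21; 21 mod 4 = 1 — holds.
C2: b + d = 5 + 2 = 7; 7 < 10 — holds.
C3: 19 = 9×2 + 1, so 9 does not divide 19 — fails.
C4: h = 11, f = 20; 11 < 20 — holds.
C5: h = 11 > 10, so we need b ≤ 4; but b = 5 > 4 — fails.
C6: |19 − 20| = 1 — holds.
C7: b + a = 5 + 19 = 24 — holds.
C8: values 2, 19, 5 are pairwise distinct — holds.
C9: g = 20 = 20 (first disjunct) — holds.
C10: d + h + f = 2 + 11 + 20 = 33, not 30 — fails.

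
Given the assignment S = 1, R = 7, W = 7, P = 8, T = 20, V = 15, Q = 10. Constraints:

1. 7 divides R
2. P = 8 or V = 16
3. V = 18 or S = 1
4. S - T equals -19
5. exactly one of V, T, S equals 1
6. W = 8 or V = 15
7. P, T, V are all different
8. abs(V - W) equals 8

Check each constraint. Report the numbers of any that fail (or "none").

1. 7 / 7 = 1, so 7 divides 7 — holds.
2. P = 8 = 8 (first disjunct) — holds.
3. V = 15 ≠ 18, but S = 1 = 1 (second disjunct) — holds.
4. S - T = 1 - 20 = -19 — holds.
5. V=15, T=20, S=1; 1 of them equals 1 — holds.
6. W = 7 ≠ 8, but V = 15 = 15 (second disjunct) — holds.
7. values 8, 20, 15 are pairwise distinct — holds.
8. abs(15 - 7) = 8 — holds.

Yes — all constraints hold.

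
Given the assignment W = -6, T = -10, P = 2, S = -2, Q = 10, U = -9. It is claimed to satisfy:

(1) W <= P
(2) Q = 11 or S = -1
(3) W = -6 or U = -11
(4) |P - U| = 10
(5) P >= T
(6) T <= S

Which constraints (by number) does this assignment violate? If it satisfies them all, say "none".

(1) W = -6, P = 2; -6 ≤ 2  yes
(2) Q = 10 ≠ 11 and S = -2 ≠ -1; both disjuncts false  no
(3) W = -6 = -6 (first disjunct)  yes
(4) |2 - (-9)| = 11, not 10  no
(5) P = 2, T = -10; 2 ≥ -10  yes
(6) T = -10, S = -2; -10 ≤ -2  yes

The assignment fails constraints 2, 4.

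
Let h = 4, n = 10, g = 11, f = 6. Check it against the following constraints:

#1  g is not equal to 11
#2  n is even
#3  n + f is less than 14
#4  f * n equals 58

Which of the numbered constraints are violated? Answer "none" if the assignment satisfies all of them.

Constraints 1, 3, and 4 do not hold.

#1 g = 11, but 11 is required to differ  no
#2 n = 10 is even  yes
#3 n + f = 10 + 6 = 16; 16 ≥ 14, bound 14 not met  no
#4 f * n = 6 * 10 = 60, not 58  no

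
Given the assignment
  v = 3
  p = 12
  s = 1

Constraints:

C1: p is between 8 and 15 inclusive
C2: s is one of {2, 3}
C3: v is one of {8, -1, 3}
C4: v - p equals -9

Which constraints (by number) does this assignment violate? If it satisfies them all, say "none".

Violated: 2.

C1: p = 12 lies in [8, 15]  holds
C2: s = 1 is not in {2, 3}  fails
C3: v = 3 is in {8, -1, 3}  holds
C4: v - p = 3 - 12 = -9  holds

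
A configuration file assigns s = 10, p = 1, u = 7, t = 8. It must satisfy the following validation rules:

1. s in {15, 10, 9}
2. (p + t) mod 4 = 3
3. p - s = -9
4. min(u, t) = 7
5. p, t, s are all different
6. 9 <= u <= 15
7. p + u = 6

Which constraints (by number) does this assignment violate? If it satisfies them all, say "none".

Violated: 2, 6, and 7.

1. s = 10 is in {15, 10, 9} — OK.
2. p + t = 9; 9 mod 4 = 1, not 3 — violated.
3. p - s = 1 - 10 = -9 — OK.
4. min(7, 8) = 7 — OK.
5. values 1, 8, 10 are pairwise distinct — OK.
6. u = 7 is outside [9, 15] — violated.
7. p + u = 1 + 7 = 8, not 6 — violated.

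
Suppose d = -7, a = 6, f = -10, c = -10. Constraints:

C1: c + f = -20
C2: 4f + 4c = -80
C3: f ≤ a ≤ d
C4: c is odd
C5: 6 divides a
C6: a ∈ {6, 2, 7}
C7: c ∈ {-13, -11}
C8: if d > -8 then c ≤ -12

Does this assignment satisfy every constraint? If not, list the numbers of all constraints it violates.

C1: c + f = -10 + (-10) = -20  true
C2: 4f + 4c = 4(-10) + 4(-10) = -80  true
C3: values -10, 6, -7; a = 6 is not ≤ d = -7  false
C4: c = -10 is even  false
C5: 6 / 6 = 1, so 6 divides 6  true
C6: a = 6 is in {6, 2, 7}  true
C7: c = -10 is not in {-13, -11}  false
C8: d = -7 > -8, so we need c ≤ -12; but c = -10 > -12  false

Constraints 3, 4, 7, 8 do not hold.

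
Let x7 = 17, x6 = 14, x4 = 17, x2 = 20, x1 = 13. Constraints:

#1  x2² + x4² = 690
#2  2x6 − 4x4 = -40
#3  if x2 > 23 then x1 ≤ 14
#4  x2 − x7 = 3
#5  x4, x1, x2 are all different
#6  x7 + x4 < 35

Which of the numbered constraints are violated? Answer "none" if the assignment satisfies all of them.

Violated: 1.

#1 x2² + x4² = 20² + 17² = 400 + 289 = 689, not 690  FAIL
#2 2x6 − 4x4 = 2(14) − 4(17) = -40  OK
#3 x2 = 20, not > 23; antecedent false, conditional vacuously true  OK
#4 x2 − x7 = 20 − 17 = 3  OK
#5 values 17, 13, 20 are pairwise distinct  OK
#6 x7 + x4 = 17 + 17 = 34; 34 < 35  OK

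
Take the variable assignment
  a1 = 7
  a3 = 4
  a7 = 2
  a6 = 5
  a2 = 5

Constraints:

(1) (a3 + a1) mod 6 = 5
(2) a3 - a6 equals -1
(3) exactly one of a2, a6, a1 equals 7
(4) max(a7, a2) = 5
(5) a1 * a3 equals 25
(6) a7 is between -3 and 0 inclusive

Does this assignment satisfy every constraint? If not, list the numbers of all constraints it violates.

(1) a3 + a1 = 11; 11 mod 6 = 5  true
(2) a3 - a6 = 4 - 5 = -1  true
(3) a2=5, a6=5, a1=7; 1 of them equals 7  true
(4) max(2, 5) = 5  true
(5) a1 * a3 = 7 * 4 = 28, not 25  false
(6) a7 = 2 is outside [-3, 0]  false

Constraints 5 and 6 do not hold.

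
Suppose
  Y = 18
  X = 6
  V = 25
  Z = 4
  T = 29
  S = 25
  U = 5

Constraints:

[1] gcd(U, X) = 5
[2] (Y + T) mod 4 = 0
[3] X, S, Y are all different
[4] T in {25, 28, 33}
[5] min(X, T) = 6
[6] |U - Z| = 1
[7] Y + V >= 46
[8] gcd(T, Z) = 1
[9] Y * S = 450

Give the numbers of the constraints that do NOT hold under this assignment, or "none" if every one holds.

[1] gcd(5, 6) = 1, not 5 — fails.
[2] Y + T = 47; 47 mod 4 = 3, not 0 — fails.
[3] values 6, 25, 18 are pairwise distinct — holds.
[4] T = 29 is not in {25, 28, 33} — fails.
[5] min(6, 29) = 6 — holds.
[6] |5 - 4| = 1 — holds.
[7] Y + V = 18 + 25 = 43; 43 < 46, bound 46 not met — fails.
[8] gcd(29, 4) = 1 — holds.
[9] Y * S = 18 * 25 = 450 — holds.

No — constraints 1, 2, 4, 7 are not satisfied.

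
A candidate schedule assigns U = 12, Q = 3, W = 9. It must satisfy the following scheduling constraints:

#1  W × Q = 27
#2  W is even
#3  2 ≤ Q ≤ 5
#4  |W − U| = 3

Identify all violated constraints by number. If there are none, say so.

#1 W × Q = 9 × 3 = 27 — holds.
#2 W = 9 is odd — fails.
#3 Q = 3 lies in [2, 5] — holds.
#4 |9 − 12| = 3 — holds.

No — constraint 2 is not satisfied.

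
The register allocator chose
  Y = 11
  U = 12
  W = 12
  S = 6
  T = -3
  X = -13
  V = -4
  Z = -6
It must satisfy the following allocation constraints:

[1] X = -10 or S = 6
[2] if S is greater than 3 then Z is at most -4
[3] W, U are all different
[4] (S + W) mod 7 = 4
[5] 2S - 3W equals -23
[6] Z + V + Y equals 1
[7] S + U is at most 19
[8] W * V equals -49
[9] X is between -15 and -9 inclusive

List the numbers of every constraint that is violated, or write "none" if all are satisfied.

[1] X = -13 ≠ -10, but S = 6 = 6 (second disjunct)  OK
[2] S = 6 > 3, so we need Z ≤ -4; Z = -6 ≤ -4  OK
[3] W = U = 12, not all different  FAIL
[4] S + W = 18; 18 mod 7 = 4  OK
[5] 2S - 3W = 2(6) - 3(12) = -24, not -23  FAIL
[6] Z + V + Y = -6 + (-4) + 11 = 1  OK
[7] S + U = 6 + 12 = 18; 18 ≤ 19  OK
[8] W * V = 12 * (-4) = -48, not -49  FAIL
[9] X = -13 lies in [-15, -9]  OK

No — constraints 3, 5, and 8 are not satisfied.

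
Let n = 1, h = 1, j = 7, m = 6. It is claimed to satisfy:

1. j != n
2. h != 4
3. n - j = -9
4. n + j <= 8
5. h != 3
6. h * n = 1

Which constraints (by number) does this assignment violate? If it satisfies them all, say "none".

1. j = 7, n = 1; distinct — holds.
2. h = 1, and 1 ≠ 4 — holds.
3. n - j = 1 - 7 = -6, not -9 — fails.
4. n + j = 1 + 7 = 8; 8 ≤ 8 — holds.
5. h = 1, and 1 ≠ 3 — holds.
6. h * n = 1 * 1 = 1 — holds.

Constraint 3 does not hold.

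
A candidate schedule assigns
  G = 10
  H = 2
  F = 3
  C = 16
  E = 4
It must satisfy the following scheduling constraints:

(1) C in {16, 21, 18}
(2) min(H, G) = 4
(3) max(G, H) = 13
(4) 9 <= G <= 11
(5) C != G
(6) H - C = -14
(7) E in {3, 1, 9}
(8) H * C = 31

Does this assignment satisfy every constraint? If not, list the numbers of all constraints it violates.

The assignment fails constraints 2, 3, 7, 8.

(1) C = 16 is in {16, 21, 18}  true
(2) min(2, 10) = 2, not 4  false
(3) max(10, 2) = 10, not 13  false
(4) G = 10 lies in [9, 11]  true
(5) C = 16, G = 10; distinct  true
(6) H - C = 2 - 16 = -14  true
(7) E = 4 is not in {3, 1, 9}  false
(8) H * C = 2 * 16 = 32, not 31  false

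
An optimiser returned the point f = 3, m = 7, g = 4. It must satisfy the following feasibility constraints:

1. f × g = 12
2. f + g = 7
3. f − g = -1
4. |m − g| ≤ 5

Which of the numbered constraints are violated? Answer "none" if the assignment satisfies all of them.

All constraints are satisfied.

1. f × g = 3 × 4 = 12 — OK.
2. f + g = 3 + 4 = 7 — OK.
3. f − g = 3 − 4 = -1 — OK.
4. |7 − 4| = 3; 3 ≤ 5 — OK.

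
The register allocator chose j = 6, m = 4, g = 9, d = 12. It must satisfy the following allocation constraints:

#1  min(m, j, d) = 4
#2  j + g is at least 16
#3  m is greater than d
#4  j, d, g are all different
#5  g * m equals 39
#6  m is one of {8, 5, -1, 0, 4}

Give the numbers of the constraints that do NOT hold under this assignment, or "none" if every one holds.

Constraints 2, 3, and 5 are violated.

#1 min(4, 6, 12) = 4 — holds.
#2 j + g = 6 + 9 = 15; 15 < 16, bound 16 not met — does not hold.
#3 m = 4, d = 12; 4 ≤ 12 (want >) — does not hold.
#4 values 6, 12, 9 are pairwise distinct — holds.
#5 g * m = 9 * 4 = 36, not 39 — does not hold.
#6 m = 4 is in {8, 5, -1, 0, 4} — holds.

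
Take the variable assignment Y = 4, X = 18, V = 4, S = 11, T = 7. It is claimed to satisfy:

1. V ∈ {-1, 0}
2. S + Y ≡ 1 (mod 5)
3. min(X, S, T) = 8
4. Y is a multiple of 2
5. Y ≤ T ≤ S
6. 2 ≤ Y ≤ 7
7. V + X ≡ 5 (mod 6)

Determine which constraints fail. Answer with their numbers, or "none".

The assignment fails constraints 1, 2, 3, 7.

1. V = 4 is not in {-1, 0}  fails
2. S + Y = 15; 15 mod 5 = 0, not 1  fails
3. min(18, 11, 7) = 7, not 8  fails
4. 4 / 2 = 2, so 2 divides 4  holds
5. values 4 ≤ 7 ≤ 11  holds
6. Y = 4 lies in [2, 7]  holds
7. V + X = 22; 22 mod 6 = 4, not 5  fails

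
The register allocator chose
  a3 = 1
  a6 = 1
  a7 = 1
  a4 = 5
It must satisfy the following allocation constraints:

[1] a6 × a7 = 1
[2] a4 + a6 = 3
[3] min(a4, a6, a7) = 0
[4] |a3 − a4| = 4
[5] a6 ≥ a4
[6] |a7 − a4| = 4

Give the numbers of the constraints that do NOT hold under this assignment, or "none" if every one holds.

[1] a6 × a7 = 1 × 1 = 1 — OK.
[2] a4 + a6 = 5 + 1 = 6, not 3 — violated.
[3] min(5, 1, 1) = 1, not 0 — violated.
[4] |1 − 5| = 4 — OK.
[5] a6 = 1, a4 = 5; 1 < 5 (want ≥) — violated.
[6] |1 − 5| = 4 — OK.

Constraints 2, 3, 5 are violated.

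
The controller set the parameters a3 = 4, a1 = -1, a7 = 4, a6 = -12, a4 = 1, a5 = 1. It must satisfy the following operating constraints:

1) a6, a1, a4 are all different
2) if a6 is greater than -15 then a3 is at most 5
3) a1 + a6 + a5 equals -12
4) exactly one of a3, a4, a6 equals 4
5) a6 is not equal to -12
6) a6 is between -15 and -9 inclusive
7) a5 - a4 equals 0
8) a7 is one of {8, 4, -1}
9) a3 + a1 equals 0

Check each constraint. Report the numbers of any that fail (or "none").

Violated: 5, 9.

1) values -12, -1, 1 are pairwise distinct — holds.
2) a6 = -12 > -15, so we need a3 ≤ 5; a3 = 4 ≤ 5 — holds.
3) a1 + a6 + a5 = -1 + (-12) + 1 = -12 — holds.
4) a3=4, a4=1, a6=-12; 1 of them equals 4 — holds.
5) a6 = -12, but -12 is required to differ — does not hold.
6) a6 = -12 lies in [-15, -9] — holds.
7) a5 - a4 = 1 - 1 = 0 — holds.
8) a7 = 4 is in {8, 4, -1} — holds.
9) a3 + a1 = 4 + (-1) = 3, not 0 — does not hold.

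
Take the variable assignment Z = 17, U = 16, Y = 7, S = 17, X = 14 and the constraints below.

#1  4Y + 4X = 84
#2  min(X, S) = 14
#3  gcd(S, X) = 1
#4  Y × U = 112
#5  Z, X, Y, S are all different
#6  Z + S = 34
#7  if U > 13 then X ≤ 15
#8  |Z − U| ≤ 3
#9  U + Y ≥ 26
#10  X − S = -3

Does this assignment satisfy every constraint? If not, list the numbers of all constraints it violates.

#1 4Y + 4X = 4(7) + 4(14) = 84  yes
#2 min(14, 17) = 14  yes
#3 gcd(17, 14) = 1  yes
#4 Y × U = 7 × 16 = 112  yes
#5 Z = S = 17, not all different  no
#6 Z + S = 17 + 17 = 34  yes
#7 U = 16 > 13, so we need X ≤ 15; X = 14 ≤ 15  yes
#8 |17 − 16| = 1; 1 ≤ 3  yes
#9 U + Y = 16 + 7 = 23; 23 < 26, bound 26 not met  no
#10 X − S = 14 − 17 = -3  yes

The assignment fails constraints 5, 9.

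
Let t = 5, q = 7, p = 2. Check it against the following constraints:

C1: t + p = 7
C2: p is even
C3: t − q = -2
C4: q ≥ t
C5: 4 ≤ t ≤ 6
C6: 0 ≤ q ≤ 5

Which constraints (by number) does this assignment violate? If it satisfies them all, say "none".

C1: t + p = 5 + 2 = 7 — OK.
C2: p = 2 is even — OK.
C3: t − q = 5 − 7 = -2 — OK.
C4: q = 7, t = 5; 7 ≥ 5 — OK.
C5: t = 5 lies in [4, 6] — OK.
C6: q = 7 is outside [0, 5] — violated.

No — constraint 6 is not satisfied.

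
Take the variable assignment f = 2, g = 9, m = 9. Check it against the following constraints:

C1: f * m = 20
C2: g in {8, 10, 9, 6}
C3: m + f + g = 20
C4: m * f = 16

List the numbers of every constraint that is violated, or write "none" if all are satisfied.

C1: f * m = 2 * 9 = 18, not 20 — violated.
C2: g = 9 is in {8, 10, 9, 6} — satisfied.
C3: m + f + g = 9 + 2 + 9 = 20 — satisfied.
C4: m * f = 9 * 2 = 18, not 16 — violated.

Constraints 1 and 4 are violated.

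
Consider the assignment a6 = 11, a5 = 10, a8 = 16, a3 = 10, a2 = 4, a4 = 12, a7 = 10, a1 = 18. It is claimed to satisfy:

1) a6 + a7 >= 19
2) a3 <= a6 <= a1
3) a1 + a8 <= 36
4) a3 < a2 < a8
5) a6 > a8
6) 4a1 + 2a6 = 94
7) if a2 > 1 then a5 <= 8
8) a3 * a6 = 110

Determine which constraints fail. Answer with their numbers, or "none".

Constraints 4, 5, and 7 are violated.

1) a6 + a7 = 11 + 10 = 21; 21 ≥ 19  ✓
2) values 10 <= 11 <= 18  ✓
3) a1 + a8 = 18 + 16 = 34; 34 ≤ 36  ✓
4) values 10, 4, 16; a3 = 10 is not < a2 = 4  ✗
5) a6 = 11, a8 = 16; 11 ≤ 16 (want >)  ✗
6) 4a1 + 2a6 = 4(18) + 2(11) = 94  ✓
7) a2 = 4 > 1, so we need a5 ≤ 8; but a5 = 10 > 8  ✗
8) a3 * a6 = 10 * 11 = 110  ✓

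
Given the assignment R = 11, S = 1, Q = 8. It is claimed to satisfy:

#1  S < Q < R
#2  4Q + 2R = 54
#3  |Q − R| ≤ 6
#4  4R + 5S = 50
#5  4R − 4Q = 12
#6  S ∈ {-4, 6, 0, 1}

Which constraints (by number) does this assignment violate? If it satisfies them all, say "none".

#1 values 1 < 8 < 11 — holds.
#2 4Q + 2R = 4(8) + 2(11) = 54 — holds.
#3 |8 − 11| = 3; 3 ≤ 6 — holds.
#4 4R + 5S = 4(11) + 5(1) = 49, not 50 — fails.
#5 4R − 4Q = 4(11) − 4(8) = 12 — holds.
#6 S = 1 is in {-4, 6, 0, 1} — holds.

Constraint 4 does not hold.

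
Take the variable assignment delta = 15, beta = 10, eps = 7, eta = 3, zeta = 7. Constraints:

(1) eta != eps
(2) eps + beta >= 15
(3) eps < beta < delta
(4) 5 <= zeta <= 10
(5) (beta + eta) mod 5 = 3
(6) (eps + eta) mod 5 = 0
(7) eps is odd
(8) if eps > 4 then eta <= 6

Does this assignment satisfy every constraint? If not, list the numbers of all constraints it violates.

The assignment satisfies every constraint.

(1) eta = 3, eps = 7; distinct — holds.
(2) eps + beta = 7 + 10 = 17; 17 ≥ 15 — holds.
(3) values 7 < 10 < 15 — holds.
(4) zeta = 7 lies in [5, 10] — holds.
(5) beta + eta = 13; 13 mod 5 = 3 — holds.
(6) eps + eta = 10; 10 mod 5 = 0 — holds.
(7) eps = 7 is odd — holds.
(8) eps = 7 > 4, so we need eta ≤ 6; eta = 3 ≤ 6 — holds.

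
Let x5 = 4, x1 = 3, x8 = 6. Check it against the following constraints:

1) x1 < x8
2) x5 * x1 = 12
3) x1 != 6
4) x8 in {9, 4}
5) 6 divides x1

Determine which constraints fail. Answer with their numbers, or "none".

1) x1 = 3, x8 = 6; 3 < 6  ✓
2) x5 * x1 = 4 * 3 = 12  ✓
3) x1 = 3, and 3 ≠ 6  ✓
4) x8 = 6 is not in {9, 4}  ✗
5) 3 = 6*0 + 3, so 6 does not divide 3  ✗

No — constraints 4 and 5 are not satisfied.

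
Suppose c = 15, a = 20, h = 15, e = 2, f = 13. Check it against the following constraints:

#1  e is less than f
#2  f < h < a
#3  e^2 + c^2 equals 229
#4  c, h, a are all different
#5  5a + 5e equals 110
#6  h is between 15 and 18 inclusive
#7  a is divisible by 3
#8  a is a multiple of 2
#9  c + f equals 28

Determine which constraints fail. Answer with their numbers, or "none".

The assignment fails constraints 4 and 7.

#1 e = 2, f = 13; 2 < 13 — holds.
#2 values 13 < 15 < 20 — holds.
#3 e^2 + c^2 = 2^2 + 15^2 = 4 + 225 = 229 — holds.
#4 c = h = 15, not all different — does not hold.
#5 5a + 5e = 5(20) + 5(2) = 110 — holds.
#6 h = 15 lies in [15, 18] — holds.
#7 20 = 3*6 + 2, so 3 does not divide 20 — does not hold.
#8 20 / 2 = 10, so 2 divides 20 — holds.
#9 c + f = 15 + 13 = 28 — holds.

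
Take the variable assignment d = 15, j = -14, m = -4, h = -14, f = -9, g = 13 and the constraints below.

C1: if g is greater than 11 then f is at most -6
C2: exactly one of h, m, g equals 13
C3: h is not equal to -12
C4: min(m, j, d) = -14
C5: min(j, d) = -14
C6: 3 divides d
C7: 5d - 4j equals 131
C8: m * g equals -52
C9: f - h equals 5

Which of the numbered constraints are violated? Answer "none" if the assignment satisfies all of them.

C1: g = 13 > 11, so we need f ≤ -6; f = -9 ≤ -6  yes
C2: h=-14, m=-4, g=13; 1 of them equals 13  yes
C3: h = -14, and -14 ≠ -12  yes
C4: min(-4, -14, 15) = -14  yes
C5: min(-14, 15) = -14  yes
C6: 15 / 3 = 5, so 3 divides 15  yes
C7: 5d - 4j = 5(15) - 4(-14) = 131  yes
C8: m * g = -4 * 13 = -52  yes
C9: f - h = -9 - (-14) = 5  yes

No violations.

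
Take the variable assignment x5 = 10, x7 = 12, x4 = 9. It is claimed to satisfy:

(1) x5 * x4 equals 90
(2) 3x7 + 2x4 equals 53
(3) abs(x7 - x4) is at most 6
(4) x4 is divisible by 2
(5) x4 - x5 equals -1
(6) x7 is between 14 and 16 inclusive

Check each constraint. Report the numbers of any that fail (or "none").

Violated: 2, 4, and 6.

(1) x5 * x4 = 10 * 9 = 90 — satisfied.
(2) 3x7 + 2x4 = 3(12) + 2(9) = 54, not 53 — violated.
(3) abs(12 - 9) = 3; 3 ≤ 6 — satisfied.
(4) 9 = 2*4 + 1, so 2 does not divide 9 — violated.
(5) x4 - x5 = 9 - 10 = -1 — satisfied.
(6) x7 = 12 is outside [14, 16] — violated.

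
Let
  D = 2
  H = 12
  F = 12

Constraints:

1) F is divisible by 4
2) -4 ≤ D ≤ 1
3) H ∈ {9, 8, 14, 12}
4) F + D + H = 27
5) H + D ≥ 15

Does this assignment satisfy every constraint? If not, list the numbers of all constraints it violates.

No — constraints 2, 4, 5 are not satisfied.

1) 12 / 4 = 3, so 4 divides 12 — holds.
2) D = 2 is outside [-4, 1] — does not hold.
3) H = 12 is in {9, 8, 14, 12} — holds.
4) F + D + H = 12 + 2 + 12 = 26, not 27 — does not hold.
5) H + D = 12 + 2 = 14; 14 < 15, bound 15 not met — does not hold.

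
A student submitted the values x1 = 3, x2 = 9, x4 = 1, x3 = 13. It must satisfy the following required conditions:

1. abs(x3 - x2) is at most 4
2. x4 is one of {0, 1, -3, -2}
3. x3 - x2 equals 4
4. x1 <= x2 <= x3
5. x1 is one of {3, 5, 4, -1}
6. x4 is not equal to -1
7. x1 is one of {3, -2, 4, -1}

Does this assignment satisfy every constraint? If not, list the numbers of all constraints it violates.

None — every constraint holds.

1. abs(13 - 9) = 4; 4 ≤ 4  yes
2. x4 = 1 is in {0, 1, -3, -2}  yes
3. x3 - x2 = 13 - 9 = 4  yes
4. values 3 <= 9 <= 13  yes
5. x1 = 3 is in {3, 5, 4, -1}  yes
6. x4 = 1, and 1 ≠ -1  yes
7. x1 = 3 is in {3, -2, 4, -1}  yes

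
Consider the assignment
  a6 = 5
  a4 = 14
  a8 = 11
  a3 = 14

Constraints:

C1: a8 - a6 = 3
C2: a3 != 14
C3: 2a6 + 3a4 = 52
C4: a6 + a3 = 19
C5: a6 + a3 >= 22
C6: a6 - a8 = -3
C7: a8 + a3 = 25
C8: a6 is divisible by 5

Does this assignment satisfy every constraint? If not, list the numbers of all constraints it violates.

C1: a8 - a6 = 11 - 5 = 6, not 3  no
C2: a3 = 14, but 14 is required to differ  no
C3: 2a6 + 3a4 = 2(5) + 3(14) = 52  yes
C4: a6 + a3 = 5 + 14 = 19  yes
C5: a6 + a3 = 5 + 14 = 19; 19 < 22, bound 22 not met  no
C6: a6 - a8 = 5 - 11 = -6, not -3  no
C7: a8 + a3 = 11 + 14 = 25  yes
C8: 5 / 5 = 1, so 5 divides 5  yes

Violated: 1, 2, 5, 6.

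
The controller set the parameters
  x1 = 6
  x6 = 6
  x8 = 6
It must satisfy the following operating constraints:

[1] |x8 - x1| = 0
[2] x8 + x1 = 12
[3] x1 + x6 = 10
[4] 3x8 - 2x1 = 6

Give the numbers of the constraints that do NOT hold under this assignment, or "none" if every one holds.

[1] |6 - 6| = 0 — OK.
[2] x8 + x1 = 6 + 6 = 12 — OK.
[3] x1 + x6 = 6 + 6 = 12, not 10 — violated.
[4] 3x8 - 2x1 = 3(6) - 2(6) = 6 — OK.

Constraint 3 does not hold.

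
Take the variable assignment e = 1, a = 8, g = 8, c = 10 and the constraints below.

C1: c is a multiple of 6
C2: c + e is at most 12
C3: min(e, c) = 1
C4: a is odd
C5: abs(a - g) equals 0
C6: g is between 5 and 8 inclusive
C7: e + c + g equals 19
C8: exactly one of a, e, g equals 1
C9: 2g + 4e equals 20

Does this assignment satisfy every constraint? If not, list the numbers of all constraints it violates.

The assignment fails constraints 1 and 4.

C1: 10 = 6*1 + 4, so 6 does not divide 10  ✘
C2: c + e = 10 + 1 = 11; 11 ≤ 12  ✔
C3: min(1, 10) = 1  ✔
C4: a = 8 is even  ✘
C5: abs(8 - 8) = 0  ✔
C6: g = 8 lies in [5, 8]  ✔
C7: e + c + g = 1 + 10 + 8 = 19  ✔
C8: a=8, e=1, g=8; 1 of them equals 1  ✔
C9: 2g + 4e = 2(8) + 4(1) = 20  ✔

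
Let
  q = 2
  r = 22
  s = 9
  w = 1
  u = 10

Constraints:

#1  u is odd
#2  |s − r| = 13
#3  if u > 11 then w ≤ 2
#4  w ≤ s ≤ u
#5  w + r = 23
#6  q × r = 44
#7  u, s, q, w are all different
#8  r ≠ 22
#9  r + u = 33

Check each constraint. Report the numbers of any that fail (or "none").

#1 u = 10 is even  no
#2 |9 − 22| = 13  yes
#3 u = 10, not > 11; antecedent false, conditional vacuously true  yes
#4 values 1 ≤ 9 ≤ 10  yes
#5 w + r = 1 + 22 = 23  yes
#6 q × r = 2 × 22 = 44  yes
#7 values 10, 9, 2, 1 are pairwise distinct  yes
#8 r = 22, but 22 is required to differ  no
#9 r + u = 22 + 10 = 32, not 33  no

No — constraints 1, 8, and 9 are not satisfied.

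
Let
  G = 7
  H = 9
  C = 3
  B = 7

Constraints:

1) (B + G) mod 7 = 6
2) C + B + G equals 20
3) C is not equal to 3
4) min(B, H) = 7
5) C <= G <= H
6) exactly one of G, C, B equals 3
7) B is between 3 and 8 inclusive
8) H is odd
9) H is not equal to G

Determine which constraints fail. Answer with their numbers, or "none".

1) B + G = 14; 14 mod 7 = 0, not 6 — does not hold.
2) C + B + G = 3 + 7 + 7 = 17, not 20 — does not hold.
3) C = 3, but 3 is required to differ — does not hold.
4) min(7, 9) = 7 — holds.
5) values 3 <= 7 <= 9 — holds.
6) G=7, C=3, B=7; 1 of them equals 3 — holds.
7) B = 7 lies in [3, 8] — holds.
8) H = 9 is odd — holds.
9) H = 9, G = 7; distinct — holds.

Violated: 1, 2, and 3.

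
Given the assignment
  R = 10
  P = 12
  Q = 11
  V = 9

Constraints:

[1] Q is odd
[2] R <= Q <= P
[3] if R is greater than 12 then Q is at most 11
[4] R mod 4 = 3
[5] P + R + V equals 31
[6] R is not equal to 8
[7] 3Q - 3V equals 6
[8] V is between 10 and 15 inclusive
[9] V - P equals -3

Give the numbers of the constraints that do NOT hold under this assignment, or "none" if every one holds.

[1] Q = 11 is odd  OK
[2] values 10 <= 11 <= 12  OK
[3] R = 10, not > 12; antecedent false, conditional vacuously true  OK
[4] 10 mod 4 = 2, not 3  FAIL
[5] P + R + V = 12 + 10 + 9 = 31  OK
[6] R = 10, and 10 ≠ 8  OK
[7] 3Q - 3V = 3(11) - 3(9) = 6  OK
[8] V = 9 is outside [10, 15]  FAIL
[9] V - P = 9 - 12 = -3  OK

No — constraints 4, 8 are not satisfied.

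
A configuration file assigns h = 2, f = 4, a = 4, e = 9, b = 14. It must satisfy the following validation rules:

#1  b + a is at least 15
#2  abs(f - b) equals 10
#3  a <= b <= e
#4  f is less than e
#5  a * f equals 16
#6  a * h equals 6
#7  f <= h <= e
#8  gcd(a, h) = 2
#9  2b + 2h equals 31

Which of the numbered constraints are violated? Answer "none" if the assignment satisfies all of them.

#1 b + a = 14 + 4 = 18; 18 ≥ 15  yes
#2 abs(4 - 14) = 10  yes
#3 values 4, 14, 9; b = 14 is not <= e = 9  no
#4 f = 4, e = 9; 4 < 9  yes
#5 a * f = 4 * 4 = 16  yes
#6 a * h = 4 * 2 = 8, not 6  no
#7 values 4, 2, 9; f = 4 is not <= h = 2  no
#8 gcd(4, 2) = 2  yes
#9 2b + 2h = 2(14) + 2(2) = 32, not 31  no

Constraints 3, 6, 7, 9 do not hold.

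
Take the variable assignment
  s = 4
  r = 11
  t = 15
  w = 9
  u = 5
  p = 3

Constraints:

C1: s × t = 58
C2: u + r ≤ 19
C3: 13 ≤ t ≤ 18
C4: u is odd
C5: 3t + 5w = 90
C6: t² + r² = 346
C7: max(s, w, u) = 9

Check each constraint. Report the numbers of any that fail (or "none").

Violated: 1.

C1: s × t = 4 × 15 = 60, not 58  ✗
C2: u + r = 5 + 11 = 16; 16 ≤ 19  ✓
C3: t = 15 lies in [13, 18]  ✓
C4: u = 5 is odd  ✓
C5: 3t + 5w = 3(15) + 5(9) = 90  ✓
C6: t² + r² = 15² + 11² = 225 + 121 = 346  ✓
C7: max(4, 9, 5) = 9  ✓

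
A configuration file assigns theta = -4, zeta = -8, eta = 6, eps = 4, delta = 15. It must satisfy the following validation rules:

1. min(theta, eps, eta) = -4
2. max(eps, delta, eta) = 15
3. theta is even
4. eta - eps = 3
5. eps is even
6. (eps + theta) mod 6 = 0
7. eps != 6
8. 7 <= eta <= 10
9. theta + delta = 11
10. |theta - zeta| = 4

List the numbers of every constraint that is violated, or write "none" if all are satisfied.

1. min(-4, 4, 6) = -4  ✔
2. max(4, 15, 6) = 15  ✔
3. theta = -4 is even  ✔
4. eta - eps = 6 - 4 = 2, not 3  ✘
5. eps = 4 is even  ✔
6. eps + theta = 0; 0 mod 6 = 0  ✔
7. eps = 4, and 4 ≠ 6  ✔
8. eta = 6 is outside [7, 10]  ✘
9. theta + delta = -4 + 15 = 11  ✔
10. |-4 - (-8)| = 4  ✔

Violated: 4, 8.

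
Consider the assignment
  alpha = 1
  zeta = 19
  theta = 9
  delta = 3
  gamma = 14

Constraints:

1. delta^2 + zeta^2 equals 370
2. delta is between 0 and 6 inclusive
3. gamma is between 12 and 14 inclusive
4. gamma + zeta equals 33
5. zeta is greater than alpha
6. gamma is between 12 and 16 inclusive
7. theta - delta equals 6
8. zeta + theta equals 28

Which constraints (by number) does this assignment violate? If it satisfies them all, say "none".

The assignment satisfies every constraint.

1. delta^2 + zeta^2 = 3^2 + 19^2 = 9 + 361 = 370  holds
2. delta = 3 lies in [0, 6]  holds
3. gamma = 14 lies in [12, 14]  holds
4. gamma + zeta = 14 + 19 = 33  holds
5. zeta = 19, alpha = 1; 19 > 1  holds
6. gamma = 14 lies in [12, 16]  holds
7. theta - delta = 9 - 3 = 6  holds
8. zeta + theta = 19 + 9 = 28  holds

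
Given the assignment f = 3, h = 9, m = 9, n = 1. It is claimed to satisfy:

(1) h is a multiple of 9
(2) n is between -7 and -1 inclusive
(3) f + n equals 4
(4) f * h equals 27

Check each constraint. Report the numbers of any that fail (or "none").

(1) 9 / 9 = 1, so 9 divides 9  true
(2) n = 1 is outside [-7, -1]  false
(3) f + n = 3 + 1 = 4  true
(4) f * h = 3 * 9 = 27  true

The assignment fails constraint 2.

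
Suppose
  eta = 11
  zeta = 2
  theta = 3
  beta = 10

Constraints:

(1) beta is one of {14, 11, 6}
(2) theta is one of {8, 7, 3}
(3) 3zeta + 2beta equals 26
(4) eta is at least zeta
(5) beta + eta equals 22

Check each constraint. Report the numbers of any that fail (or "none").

Constraints 1 and 5 are violated.

(1) beta = 10 is not in {14, 11, 6} — does not hold.
(2) theta = 3 is in {8, 7, 3} — holds.
(3) 3zeta + 2beta = 3(2) + 2(10) = 26 — holds.
(4) eta = 11, zeta = 2; 11 ≥ 2 — holds.
(5) beta + eta = 10 + 11 = 21, not 22 — does not hold.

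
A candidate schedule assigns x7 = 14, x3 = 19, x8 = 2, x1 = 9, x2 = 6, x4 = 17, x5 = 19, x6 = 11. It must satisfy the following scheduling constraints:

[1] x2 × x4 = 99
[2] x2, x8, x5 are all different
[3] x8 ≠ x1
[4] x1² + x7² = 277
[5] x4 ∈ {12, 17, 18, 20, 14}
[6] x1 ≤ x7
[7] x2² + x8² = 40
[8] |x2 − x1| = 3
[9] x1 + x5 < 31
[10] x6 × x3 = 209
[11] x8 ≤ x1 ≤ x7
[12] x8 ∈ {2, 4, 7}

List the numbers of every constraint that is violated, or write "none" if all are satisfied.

No — constraint 1 is not satisfied.

[1] x2 × x4 = 6 × 17 = 102, not 99 — does not hold.
[2] values 6, 2, 19 are pairwise distinct — holds.
[3] x8 = 2, x1 = 9; distinct — holds.
[4] x1² + x7² = 9² + 14² = 81 + 196 = 277 — holds.
[5] x4 = 17 is in {12, 17, 18, 20, 14} — holds.
[6] x1 = 9, x7 = 14; 9 ≤ 14 — holds.
[7] x2² + x8² = 6² + 2² = 36 + 4 = 40 — holds.
[8] |6 − 9| = 3 — holds.
[9] x1 + x5 = 9 + 19 = 28; 28 < 31 — holds.
[10] x6 × x3 = 11 × 19 = 209 — holds.
[11] values 2 ≤ 9 ≤ 14 — holds.
[12] x8 = 2 is in {2, 4, 7} — holds.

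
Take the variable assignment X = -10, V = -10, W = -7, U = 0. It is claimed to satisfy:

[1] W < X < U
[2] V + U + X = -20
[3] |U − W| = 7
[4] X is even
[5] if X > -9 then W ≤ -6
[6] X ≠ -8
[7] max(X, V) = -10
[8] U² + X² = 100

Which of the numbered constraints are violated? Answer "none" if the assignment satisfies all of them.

[1] values -7, -10, 0; W = -7 is not < X = -10  fails
[2] V + U + X = -10 + 0 + (-10) = -20  holds
[3] |0 − (-7)| = 7  holds
[4] X = -10 is even  holds
[5] X = -10, not > -9; antecedent false, conditional vacuously true  holds
[6] X = -10, and -10 ≠ -8  holds
[7] max(-10, -10) = -10  holds
[8] U² + X² = 0² + (-10)² = 0 + 100 = 100  holds

Constraint 1 is violated.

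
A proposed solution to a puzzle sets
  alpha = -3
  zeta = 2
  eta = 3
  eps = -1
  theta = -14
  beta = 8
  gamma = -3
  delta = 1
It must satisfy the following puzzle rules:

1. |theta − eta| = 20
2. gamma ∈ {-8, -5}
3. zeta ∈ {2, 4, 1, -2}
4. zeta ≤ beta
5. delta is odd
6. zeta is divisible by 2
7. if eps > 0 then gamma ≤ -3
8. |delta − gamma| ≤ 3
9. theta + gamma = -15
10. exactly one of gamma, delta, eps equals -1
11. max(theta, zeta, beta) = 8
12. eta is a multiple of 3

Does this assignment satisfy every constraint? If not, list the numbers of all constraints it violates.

No — constraints 1, 2, 8, and 9 are not satisfied.

1. |-14 − 3| = 17, not 20 — does not hold.
2. gamma = -3 is not in {-8, -5} — does not hold.
3. zeta = 2 is in {2, 4, 1, -2} — holds.
4. zeta = 2, beta = 8; 2 ≤ 8 — holds.
5. delta = 1 is odd — holds.
6. 2 / 2 = 1, so 2 divides 2 — holds.
7. eps = -1, not > 0; antecedent false, conditional vacuously true — holds.
8. |1 − (-3)| = 4; 4 > 3, exceeds bound 3 — does not hold.
9. theta + gamma = -14 + (-3) = -17, not -15 — does not hold.
10. gamma=-3, delta=1, eps=-1; 1 of them equals -1 — holds.
11. max(-14, 2, 8) = 8 — holds.
12. 3 / 3 = 1, so 3 divides 3 — holds.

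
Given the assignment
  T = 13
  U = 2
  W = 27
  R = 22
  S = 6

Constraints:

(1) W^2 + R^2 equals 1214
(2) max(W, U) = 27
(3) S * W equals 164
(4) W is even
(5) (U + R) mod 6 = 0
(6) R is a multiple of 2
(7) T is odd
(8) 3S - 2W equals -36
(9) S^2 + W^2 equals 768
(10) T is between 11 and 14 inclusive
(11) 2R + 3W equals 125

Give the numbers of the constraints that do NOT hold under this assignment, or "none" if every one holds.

(1) W^2 + R^2 = 27^2 + 22^2 = 729 + 484 = 1213, not 1214  fails
(2) max(27, 2) = 27  holds
(3) S * W = 6 * 27 = 162, not 164  fails
(4) W = 27 is odd  fails
(5) U + R = 24; 24 mod 6 = 0  holds
(6) 22 / 2 = 11, so 2 divides 22  holds
(7) T = 13 is odd  holds
(8) 3S - 2W = 3(6) - 2(27) = -36  holds
(9) S^2 + W^2 = 6^2 + 27^2 = 36 + 729 = 765, not 768  fails
(10) T = 13 lies in [11, 14]  holds
(11) 2R + 3W = 2(22) + 3(27) = 125  holds

The assignment fails constraints 1, 3, 4, 9.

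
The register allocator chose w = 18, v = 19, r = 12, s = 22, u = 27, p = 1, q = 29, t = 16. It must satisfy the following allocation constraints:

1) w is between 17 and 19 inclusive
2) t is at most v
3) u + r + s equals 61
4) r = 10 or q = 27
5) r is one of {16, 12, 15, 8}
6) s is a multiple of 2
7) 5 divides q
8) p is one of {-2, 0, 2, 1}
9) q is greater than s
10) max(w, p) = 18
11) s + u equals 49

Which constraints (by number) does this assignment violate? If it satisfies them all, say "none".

1) w = 18 lies in [17, 19]  yes
2) t = 16, v = 19; 16 ≤ 19  yes
3) u + r + s = 27 + 12 + 22 = 61  yes
4) r = 12 ≠ 10 and q = 29 ≠ 27; both disjuncts false  no
5) r = 12 is in {16, 12, 15, 8}  yes
6) 22 / 2 = 11, so 2 divides 22  yes
7) 29 = 5*5 + 4, so 5 does not divide 29  no
8) p = 1 is in {-2, 0, 2, 1}  yes
9) q = 29, s = 22; 29 > 22  yes
10) max(18, 1) = 18  yes
11) s + u = 22 + 27 = 49  yes

No — constraints 4, 7 are not satisfied.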